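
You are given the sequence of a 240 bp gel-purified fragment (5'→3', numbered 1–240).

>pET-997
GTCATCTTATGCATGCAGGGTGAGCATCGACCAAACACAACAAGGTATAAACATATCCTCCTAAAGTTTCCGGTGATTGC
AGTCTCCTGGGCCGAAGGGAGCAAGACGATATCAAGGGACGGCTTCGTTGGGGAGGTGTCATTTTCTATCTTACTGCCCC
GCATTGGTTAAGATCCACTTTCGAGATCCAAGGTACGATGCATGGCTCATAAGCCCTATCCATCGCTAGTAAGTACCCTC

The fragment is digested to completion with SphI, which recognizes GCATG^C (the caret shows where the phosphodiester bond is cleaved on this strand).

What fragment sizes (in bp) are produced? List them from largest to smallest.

225, 15 bp

The SphI site (GCATGC) starts at position 11.
SphI cuts after base 5 of each site (before the last base), so after position 15.
Linear molecule, 1 cut → 2 fragments:
  1–15 → 15 bp
  16–240 → 225 bp
Sorted largest to smallest: 225, 15 bp.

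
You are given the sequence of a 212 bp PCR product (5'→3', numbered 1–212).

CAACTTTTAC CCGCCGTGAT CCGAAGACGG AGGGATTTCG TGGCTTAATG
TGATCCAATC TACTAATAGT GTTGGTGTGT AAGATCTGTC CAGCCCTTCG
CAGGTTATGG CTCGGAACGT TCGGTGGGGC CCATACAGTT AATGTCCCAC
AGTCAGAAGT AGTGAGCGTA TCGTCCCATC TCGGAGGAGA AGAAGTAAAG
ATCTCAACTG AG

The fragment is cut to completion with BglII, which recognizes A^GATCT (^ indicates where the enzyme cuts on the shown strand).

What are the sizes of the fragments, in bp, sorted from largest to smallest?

117, 82, 13 bp

BglII sites (AGATCT) start at positions 82, 199.
BglII cuts after the first base of each site, so after positions 82, 199.
Linear molecule, 2 cuts → 3 fragments:
  1–82 → 82 bp
  83–199 → 117 bp
  200–212 → 13 bp
Sorted largest to smallest: 117, 82, 13 bp.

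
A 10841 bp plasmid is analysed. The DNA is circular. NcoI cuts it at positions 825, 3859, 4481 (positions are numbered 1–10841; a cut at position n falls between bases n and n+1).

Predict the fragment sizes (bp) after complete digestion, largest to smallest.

7185, 3034, 622 bp

Circular molecule, 3 cuts → 3 fragments:
  3859 − 825 = 3034 bp
  4481 − 3859 = 622 bp
  wrap: 10841 − 4481 + 825 = 7185 bp
Sorted largest to smallest: 7185, 3034, 622 bp.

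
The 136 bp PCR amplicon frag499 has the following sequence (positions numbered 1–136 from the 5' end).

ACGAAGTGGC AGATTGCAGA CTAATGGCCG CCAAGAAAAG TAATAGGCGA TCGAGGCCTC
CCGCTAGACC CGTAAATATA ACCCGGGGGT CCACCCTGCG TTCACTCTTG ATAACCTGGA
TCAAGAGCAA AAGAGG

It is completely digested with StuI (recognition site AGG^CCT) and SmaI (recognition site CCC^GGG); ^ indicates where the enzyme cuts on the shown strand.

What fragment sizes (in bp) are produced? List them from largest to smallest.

The StuI site (AGGCCT) starts at position 54.
StuI cuts after base 3 of each site, so after position 56.
The SmaI site (CCCGGG) starts at position 82.
SmaI cuts after base 3 of each site, so after position 84.
Combined cut positions: 56, 84.
Linear molecule, 2 cuts → 3 fragments:
  1–56 → 56 bp
  57–84 → 28 bp
  85–136 → 52 bp
Sorted largest to smallest: 56, 52, 28 bp.

56, 52, 28 bp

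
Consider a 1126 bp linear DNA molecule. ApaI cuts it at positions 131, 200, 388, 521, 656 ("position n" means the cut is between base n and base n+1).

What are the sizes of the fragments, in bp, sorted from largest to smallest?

470, 188, 135, 133, 131, 69 bp

Linear molecule, 5 cuts → 6 fragments:
  131 − 0 = 131 bp
  200 − 131 = 69 bp
  388 − 200 = 188 bp
  521 − 388 = 133 bp
  656 − 521 = 135 bp
  1126 − 656 = 470 bp
Sorted largest to smallest: 470, 188, 135, 133, 131, 69 bp.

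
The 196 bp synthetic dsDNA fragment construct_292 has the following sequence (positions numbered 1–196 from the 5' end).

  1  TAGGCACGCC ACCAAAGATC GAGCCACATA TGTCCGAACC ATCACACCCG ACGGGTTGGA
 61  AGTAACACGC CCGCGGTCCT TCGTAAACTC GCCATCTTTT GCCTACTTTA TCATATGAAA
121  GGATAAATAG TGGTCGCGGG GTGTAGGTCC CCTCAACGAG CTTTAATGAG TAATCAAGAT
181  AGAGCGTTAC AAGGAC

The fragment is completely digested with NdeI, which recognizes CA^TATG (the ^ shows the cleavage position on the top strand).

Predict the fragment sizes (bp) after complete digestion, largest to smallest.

NdeI sites (CATATG) start at positions 27, 112.
NdeI cuts after base 2 of each site, so after positions 28, 113.
Linear molecule, 2 cuts → 3 fragments:
  1–28 → 28 bp
  29–113 → 85 bp
  114–196 → 83 bp
Sorted largest to smallest: 85, 83, 28 bp.

85, 83, 28 bp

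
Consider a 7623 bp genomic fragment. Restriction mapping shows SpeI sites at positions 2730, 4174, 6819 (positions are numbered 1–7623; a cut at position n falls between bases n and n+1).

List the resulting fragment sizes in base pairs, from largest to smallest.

2730, 2645, 1444, 804 bp

Linear molecule, 3 cuts → 4 fragments:
  2730 − 0 = 2730 bp
  4174 − 2730 = 1444 bp
  6819 − 4174 = 2645 bp
  7623 − 6819 = 804 bp
Sorted largest to smallest: 2730, 2645, 1444, 804 bp.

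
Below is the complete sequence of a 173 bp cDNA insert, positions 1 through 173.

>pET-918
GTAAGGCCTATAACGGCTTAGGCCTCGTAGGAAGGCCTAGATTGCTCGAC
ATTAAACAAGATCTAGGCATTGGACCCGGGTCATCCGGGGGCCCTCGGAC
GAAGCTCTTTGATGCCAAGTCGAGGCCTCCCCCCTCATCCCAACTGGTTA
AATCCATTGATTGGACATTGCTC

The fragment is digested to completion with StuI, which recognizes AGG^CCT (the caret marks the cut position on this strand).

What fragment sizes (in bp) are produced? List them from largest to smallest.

90, 48, 16, 13, 6 bp

StuI sites (AGGCCT) start at positions 4, 20, 33, 123.
StuI cuts after base 3 of each site, so after positions 6, 22, 35, 125.
Linear molecule, 4 cuts → 5 fragments:
  1–6 → 6 bp
  7–22 → 16 bp
  23–35 → 13 bp
  36–125 → 90 bp
  126–173 → 48 bp
Sorted largest to smallest: 90, 48, 16, 13, 6 bp.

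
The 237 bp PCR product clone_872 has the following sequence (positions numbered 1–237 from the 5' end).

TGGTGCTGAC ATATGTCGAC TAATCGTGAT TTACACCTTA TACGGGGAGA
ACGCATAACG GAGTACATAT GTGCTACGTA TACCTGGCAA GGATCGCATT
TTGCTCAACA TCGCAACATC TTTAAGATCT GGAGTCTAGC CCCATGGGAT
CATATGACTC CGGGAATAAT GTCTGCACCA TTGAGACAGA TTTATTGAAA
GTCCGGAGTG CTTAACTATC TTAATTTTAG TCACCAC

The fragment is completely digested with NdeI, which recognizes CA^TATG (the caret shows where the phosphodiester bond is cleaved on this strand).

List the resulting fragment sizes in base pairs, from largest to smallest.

85, 85, 56, 11 bp

NdeI sites (CATATG) start at positions 10, 66, 151.
NdeI cuts after base 2 of each site, so after positions 11, 67, 152.
Linear molecule, 3 cuts → 4 fragments:
  1–11 → 11 bp
  12–67 → 56 bp
  68–152 → 85 bp
  153–237 → 85 bp
Sorted largest to smallest: 85, 85, 56, 11 bp.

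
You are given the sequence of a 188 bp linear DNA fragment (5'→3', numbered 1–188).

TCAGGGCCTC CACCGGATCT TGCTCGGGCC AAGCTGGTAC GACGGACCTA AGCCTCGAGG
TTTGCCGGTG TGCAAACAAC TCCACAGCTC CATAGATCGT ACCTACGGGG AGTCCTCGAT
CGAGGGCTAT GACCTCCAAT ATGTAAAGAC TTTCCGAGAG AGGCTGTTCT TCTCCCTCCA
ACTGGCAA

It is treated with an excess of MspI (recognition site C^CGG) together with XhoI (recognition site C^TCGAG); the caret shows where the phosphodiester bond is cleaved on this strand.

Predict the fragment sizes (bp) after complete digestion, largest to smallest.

MspI sites (CCGG) start at positions 13, 65.
MspI cuts after the first base of each site, so after positions 13, 65.
The XhoI site (CTCGAG) starts at position 54.
XhoI cuts after the first base of each site, so after position 54.
Combined cut positions: 13, 54, 65.
Linear molecule, 3 cuts → 4 fragments:
  1–13 → 13 bp
  14–54 → 41 bp
  55–65 → 11 bp
  66–188 → 123 bp
Sorted largest to smallest: 123, 41, 13, 11 bp.

123, 41, 13, 11 bp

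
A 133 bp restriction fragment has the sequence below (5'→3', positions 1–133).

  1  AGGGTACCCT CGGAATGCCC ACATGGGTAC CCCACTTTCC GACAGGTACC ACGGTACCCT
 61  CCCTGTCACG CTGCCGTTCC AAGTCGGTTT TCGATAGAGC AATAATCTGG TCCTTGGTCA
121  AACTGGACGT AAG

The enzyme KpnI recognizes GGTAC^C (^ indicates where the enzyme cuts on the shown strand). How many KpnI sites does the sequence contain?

4

GGTACC occurs starting at positions 3, 26, 45, 53.
KpnI cuts at 4 sites.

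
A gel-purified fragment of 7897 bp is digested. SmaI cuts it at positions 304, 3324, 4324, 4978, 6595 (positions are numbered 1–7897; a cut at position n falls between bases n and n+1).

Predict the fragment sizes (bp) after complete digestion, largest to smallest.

3020, 1617, 1302, 1000, 654, 304 bp

Linear molecule, 5 cuts → 6 fragments:
  304 − 0 = 304 bp
  3324 − 304 = 3020 bp
  4324 − 3324 = 1000 bp
  4978 − 4324 = 654 bp
  6595 − 4978 = 1617 bp
  7897 − 6595 = 1302 bp
Sorted largest to smallest: 3020, 1617, 1302, 1000, 654, 304 bp.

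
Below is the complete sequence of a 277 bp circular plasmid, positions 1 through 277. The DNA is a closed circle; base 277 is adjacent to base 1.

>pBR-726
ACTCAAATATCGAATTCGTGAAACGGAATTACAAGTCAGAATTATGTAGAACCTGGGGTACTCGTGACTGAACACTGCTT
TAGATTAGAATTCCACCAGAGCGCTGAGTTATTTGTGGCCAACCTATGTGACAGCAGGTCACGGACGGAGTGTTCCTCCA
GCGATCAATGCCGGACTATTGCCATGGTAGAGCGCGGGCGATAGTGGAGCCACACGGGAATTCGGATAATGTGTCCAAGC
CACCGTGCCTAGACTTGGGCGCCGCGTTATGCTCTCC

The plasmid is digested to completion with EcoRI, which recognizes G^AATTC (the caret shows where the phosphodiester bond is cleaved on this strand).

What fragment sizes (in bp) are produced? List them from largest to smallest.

EcoRI sites (GAATTC) start at positions 12, 88, 218.
EcoRI cuts after the first base of each site, so after positions 12, 88, 218.
Circular molecule, 3 cuts → 3 fragments:
  13–88 → 76 bp
  89–218 → 130 bp
  219–277 then 1–12 → 59 + 12 = 71 bp
Sorted largest to smallest: 130, 76, 71 bp.

130, 76, 71 bp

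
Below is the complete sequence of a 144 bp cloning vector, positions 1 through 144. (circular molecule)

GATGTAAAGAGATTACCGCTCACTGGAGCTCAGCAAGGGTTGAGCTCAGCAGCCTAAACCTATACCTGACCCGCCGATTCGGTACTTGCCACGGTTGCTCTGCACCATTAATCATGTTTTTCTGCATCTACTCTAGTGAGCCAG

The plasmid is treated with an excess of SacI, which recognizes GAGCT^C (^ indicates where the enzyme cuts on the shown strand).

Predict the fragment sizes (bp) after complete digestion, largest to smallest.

128, 16 bp

SacI sites (GAGCTC) start at positions 26, 42.
SacI cuts after base 5 of each site (before the last base), so after positions 30, 46.
Circular molecule, 2 cuts → 2 fragments:
  31–46 → 16 bp
  47–144 then 1–30 → 98 + 30 = 128 bp
Sorted largest to smallest: 128, 16 bp.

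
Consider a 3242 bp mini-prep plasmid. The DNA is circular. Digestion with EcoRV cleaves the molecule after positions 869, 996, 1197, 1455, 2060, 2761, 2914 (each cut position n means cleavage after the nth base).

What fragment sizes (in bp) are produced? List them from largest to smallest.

1197, 701, 605, 258, 201, 153, 127 bp

Circular molecule, 7 cuts → 7 fragments:
  996 − 869 = 127 bp
  1197 − 996 = 201 bp
  1455 − 1197 = 258 bp
  2060 − 1455 = 605 bp
  2761 − 2060 = 701 bp
  2914 − 2761 = 153 bp
  wrap: 3242 − 2914 + 869 = 1197 bp
Sorted largest to smallest: 1197, 701, 605, 258, 201, 153, 127 bp.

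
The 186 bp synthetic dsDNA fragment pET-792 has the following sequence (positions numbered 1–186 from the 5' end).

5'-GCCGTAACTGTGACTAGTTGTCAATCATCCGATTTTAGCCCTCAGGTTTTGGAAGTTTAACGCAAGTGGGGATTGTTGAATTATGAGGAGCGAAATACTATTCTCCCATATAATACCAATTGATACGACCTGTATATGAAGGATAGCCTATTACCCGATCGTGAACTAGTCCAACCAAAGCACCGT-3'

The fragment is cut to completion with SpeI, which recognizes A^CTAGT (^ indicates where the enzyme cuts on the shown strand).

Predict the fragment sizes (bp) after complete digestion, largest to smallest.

SpeI sites (ACTAGT) start at positions 13, 165.
SpeI cuts after the first base of each site, so after positions 13, 165.
Linear molecule, 2 cuts → 3 fragments:
  1–13 → 13 bp
  14–165 → 152 bp
  166–186 → 21 bp
Sorted largest to smallest: 152, 21, 13 bp.

152, 21, 13 bp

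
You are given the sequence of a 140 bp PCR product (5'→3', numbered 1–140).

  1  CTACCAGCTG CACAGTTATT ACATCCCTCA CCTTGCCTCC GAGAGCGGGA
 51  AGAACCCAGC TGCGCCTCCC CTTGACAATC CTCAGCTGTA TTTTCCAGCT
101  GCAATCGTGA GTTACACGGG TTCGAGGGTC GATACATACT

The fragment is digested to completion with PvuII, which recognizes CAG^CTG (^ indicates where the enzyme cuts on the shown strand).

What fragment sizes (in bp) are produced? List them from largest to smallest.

52, 42, 26, 13, 7 bp

PvuII sites (CAGCTG) start at positions 5, 57, 83, 96.
PvuII cuts after base 3 of each site, so after positions 7, 59, 85, 98.
Linear molecule, 4 cuts → 5 fragments:
  1–7 → 7 bp
  8–59 → 52 bp
  60–85 → 26 bp
  86–98 → 13 bp
  99–140 → 42 bp
Sorted largest to smallest: 52, 42, 26, 13, 7 bp.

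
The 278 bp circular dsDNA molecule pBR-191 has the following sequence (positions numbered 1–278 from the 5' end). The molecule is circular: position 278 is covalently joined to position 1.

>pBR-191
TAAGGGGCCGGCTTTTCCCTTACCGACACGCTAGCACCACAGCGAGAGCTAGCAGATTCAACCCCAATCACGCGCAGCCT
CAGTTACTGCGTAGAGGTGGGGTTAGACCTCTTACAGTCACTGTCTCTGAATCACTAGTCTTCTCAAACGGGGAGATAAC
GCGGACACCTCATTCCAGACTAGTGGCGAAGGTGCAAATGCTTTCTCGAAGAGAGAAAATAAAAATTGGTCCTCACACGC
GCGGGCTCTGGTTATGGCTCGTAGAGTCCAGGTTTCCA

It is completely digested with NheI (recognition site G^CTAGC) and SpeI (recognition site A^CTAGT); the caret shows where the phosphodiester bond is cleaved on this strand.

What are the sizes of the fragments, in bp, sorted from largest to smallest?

NheI sites (GCTAGC) start at positions 30, 48.
NheI cuts after the first base of each site, so after positions 30, 48.
SpeI sites (ACTAGT) start at positions 134, 179.
SpeI cuts after the first base of each site, so after positions 134, 179.
Combined cut positions: 30, 48, 134, 179.
Circular molecule, 4 cuts → 4 fragments:
  31–48 → 18 bp
  49–134 → 86 bp
  135–179 → 45 bp
  180–278 then 1–30 → 99 + 30 = 129 bp
Sorted largest to smallest: 129, 86, 45, 18 bp.

129, 86, 45, 18 bp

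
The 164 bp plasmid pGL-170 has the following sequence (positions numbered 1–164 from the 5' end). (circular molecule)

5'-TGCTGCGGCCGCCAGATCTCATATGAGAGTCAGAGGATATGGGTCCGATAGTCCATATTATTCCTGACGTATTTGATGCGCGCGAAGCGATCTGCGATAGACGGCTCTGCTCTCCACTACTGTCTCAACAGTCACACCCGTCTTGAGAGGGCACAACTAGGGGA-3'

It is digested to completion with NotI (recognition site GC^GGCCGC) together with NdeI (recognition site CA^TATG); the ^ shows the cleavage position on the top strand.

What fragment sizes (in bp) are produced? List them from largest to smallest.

149, 15 bp

The NotI site (GCGGCCGC) starts at position 5.
NotI cuts after base 2 of each site, so after position 6.
The NdeI site (CATATG) starts at position 20.
NdeI cuts after base 2 of each site, so after position 21.
Combined cut positions: 6, 21.
Circular molecule, 2 cuts → 2 fragments:
  7–21 → 15 bp
  22–164 then 1–6 → 143 + 6 = 149 bp
Sorted largest to smallest: 149, 15 bp.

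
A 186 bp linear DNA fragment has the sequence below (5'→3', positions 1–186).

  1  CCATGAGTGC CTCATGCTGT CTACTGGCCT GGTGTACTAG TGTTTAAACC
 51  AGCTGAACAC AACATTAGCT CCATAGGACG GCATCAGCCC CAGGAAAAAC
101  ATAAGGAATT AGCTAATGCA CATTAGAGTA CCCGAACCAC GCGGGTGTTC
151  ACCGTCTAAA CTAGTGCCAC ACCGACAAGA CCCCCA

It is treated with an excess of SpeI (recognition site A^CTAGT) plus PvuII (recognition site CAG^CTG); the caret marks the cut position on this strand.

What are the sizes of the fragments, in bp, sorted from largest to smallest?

SpeI sites (ACTAGT) start at positions 36, 160.
SpeI cuts after the first base of each site, so after positions 36, 160.
The PvuII site (CAGCTG) starts at position 50.
PvuII cuts after base 3 of each site, so after position 52.
Combined cut positions: 36, 52, 160.
Linear molecule, 3 cuts → 4 fragments:
  1–36 → 36 bp
  37–52 → 16 bp
  53–160 → 108 bp
  161–186 → 26 bp
Sorted largest to smallest: 108, 36, 26, 16 bp.

108, 36, 26, 16 bp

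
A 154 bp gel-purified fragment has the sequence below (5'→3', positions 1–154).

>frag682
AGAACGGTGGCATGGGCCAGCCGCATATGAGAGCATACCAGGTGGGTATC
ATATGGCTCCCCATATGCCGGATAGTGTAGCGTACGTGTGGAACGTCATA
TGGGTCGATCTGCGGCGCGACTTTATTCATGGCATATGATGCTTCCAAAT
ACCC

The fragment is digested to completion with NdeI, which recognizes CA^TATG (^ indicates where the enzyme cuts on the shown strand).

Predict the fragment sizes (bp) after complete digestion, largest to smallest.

NdeI sites (CATATG) start at positions 24, 50, 62, 97, 133.
NdeI cuts after base 2 of each site, so after positions 25, 51, 63, 98, 134.
Linear molecule, 5 cuts → 6 fragments:
  1–25 → 25 bp
  26–51 → 26 bp
  52–63 → 12 bp
  64–98 → 35 bp
  99–134 → 36 bp
  135–154 → 20 bp
Sorted largest to smallest: 36, 35, 26, 25, 20, 12 bp.

36, 35, 26, 25, 20, 12 bp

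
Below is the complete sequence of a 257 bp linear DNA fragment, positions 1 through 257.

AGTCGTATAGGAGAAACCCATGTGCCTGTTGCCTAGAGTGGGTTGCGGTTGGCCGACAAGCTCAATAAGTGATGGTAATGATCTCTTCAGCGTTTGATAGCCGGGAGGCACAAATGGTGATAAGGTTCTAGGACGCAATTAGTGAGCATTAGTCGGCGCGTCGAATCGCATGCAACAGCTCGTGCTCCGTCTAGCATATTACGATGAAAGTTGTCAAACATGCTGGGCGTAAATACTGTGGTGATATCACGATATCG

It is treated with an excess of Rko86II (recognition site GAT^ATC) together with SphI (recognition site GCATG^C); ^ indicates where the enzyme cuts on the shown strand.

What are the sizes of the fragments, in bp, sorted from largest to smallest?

Rko86II sites (GATATC) start at positions 243, 251.
Rko86II cuts after base 3 of each site, so after positions 245, 253.
The SphI site (GCATGC) starts at position 168.
SphI cuts after base 5 of each site (before the last base), so after position 172.
Combined cut positions: 172, 245, 253.
Linear molecule, 3 cuts → 4 fragments:
  1–172 → 172 bp
  173–245 → 73 bp
  246–253 → 8 bp
  254–257 → 4 bp
Sorted largest to smallest: 172, 73, 8, 4 bp.

172, 73, 8, 4 bp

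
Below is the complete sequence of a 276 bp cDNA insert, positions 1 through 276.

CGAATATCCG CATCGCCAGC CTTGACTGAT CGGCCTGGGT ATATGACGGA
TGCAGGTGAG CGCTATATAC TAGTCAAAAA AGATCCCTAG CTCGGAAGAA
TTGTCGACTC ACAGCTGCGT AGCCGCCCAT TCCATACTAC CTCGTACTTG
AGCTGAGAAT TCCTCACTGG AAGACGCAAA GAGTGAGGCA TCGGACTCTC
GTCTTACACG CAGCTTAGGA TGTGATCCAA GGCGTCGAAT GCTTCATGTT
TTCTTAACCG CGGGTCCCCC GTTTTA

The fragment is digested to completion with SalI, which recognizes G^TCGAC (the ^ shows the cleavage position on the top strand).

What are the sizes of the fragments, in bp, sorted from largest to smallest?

The SalI site (GTCGAC) starts at position 103.
SalI cuts after the first base of each site, so after position 103.
Linear molecule, 1 cut → 2 fragments:
  1–103 → 103 bp
  104–276 → 173 bp
Sorted largest to smallest: 173, 103 bp.

173, 103 bp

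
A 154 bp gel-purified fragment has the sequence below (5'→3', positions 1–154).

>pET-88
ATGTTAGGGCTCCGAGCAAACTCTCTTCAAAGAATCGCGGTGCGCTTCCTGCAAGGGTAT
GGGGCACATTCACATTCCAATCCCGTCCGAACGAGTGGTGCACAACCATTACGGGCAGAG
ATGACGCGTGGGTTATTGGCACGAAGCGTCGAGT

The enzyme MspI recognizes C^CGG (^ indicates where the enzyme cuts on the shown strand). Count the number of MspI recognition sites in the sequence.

0

No occurrence of CCGG is present in the sequence.
MspI does not cut: 0 sites.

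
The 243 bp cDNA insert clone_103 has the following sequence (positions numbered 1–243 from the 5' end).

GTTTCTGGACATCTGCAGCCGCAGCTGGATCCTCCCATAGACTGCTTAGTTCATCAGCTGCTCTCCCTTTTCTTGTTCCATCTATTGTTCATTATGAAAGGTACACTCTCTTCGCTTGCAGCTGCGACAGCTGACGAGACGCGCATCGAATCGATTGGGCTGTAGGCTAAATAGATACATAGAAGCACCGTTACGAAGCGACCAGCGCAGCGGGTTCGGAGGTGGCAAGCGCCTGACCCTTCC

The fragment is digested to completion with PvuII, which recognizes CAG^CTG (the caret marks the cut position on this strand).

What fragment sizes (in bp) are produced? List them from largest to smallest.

PvuII sites (CAGCTG) start at positions 22, 55, 119, 128.
PvuII cuts after base 3 of each site, so after positions 24, 57, 121, 130.
Linear molecule, 4 cuts → 5 fragments:
  1–24 → 24 bp
  25–57 → 33 bp
  58–121 → 64 bp
  122–130 → 9 bp
  131–243 → 113 bp
Sorted largest to smallest: 113, 64, 33, 24, 9 bp.

113, 64, 33, 24, 9 bp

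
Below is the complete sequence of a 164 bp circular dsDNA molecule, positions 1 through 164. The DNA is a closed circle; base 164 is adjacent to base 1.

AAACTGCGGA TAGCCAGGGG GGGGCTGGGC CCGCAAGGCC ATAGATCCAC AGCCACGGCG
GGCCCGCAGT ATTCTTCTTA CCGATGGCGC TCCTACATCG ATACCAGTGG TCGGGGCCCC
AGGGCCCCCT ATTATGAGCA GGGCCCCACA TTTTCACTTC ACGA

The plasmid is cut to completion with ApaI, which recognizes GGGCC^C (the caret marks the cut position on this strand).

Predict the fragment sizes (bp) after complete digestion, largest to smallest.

ApaI sites (GGGCCC) start at positions 27, 60, 114, 122, 141.
ApaI cuts after base 5 of each site (before the last base), so after positions 31, 64, 118, 126, 145.
Circular molecule, 5 cuts → 5 fragments:
  32–64 → 33 bp
  65–118 → 54 bp
  119–126 → 8 bp
  127–145 → 19 bp
  146–164 then 1–31 → 19 + 31 = 50 bp
Sorted largest to smallest: 54, 50, 33, 19, 8 bp.

54, 50, 33, 19, 8 bp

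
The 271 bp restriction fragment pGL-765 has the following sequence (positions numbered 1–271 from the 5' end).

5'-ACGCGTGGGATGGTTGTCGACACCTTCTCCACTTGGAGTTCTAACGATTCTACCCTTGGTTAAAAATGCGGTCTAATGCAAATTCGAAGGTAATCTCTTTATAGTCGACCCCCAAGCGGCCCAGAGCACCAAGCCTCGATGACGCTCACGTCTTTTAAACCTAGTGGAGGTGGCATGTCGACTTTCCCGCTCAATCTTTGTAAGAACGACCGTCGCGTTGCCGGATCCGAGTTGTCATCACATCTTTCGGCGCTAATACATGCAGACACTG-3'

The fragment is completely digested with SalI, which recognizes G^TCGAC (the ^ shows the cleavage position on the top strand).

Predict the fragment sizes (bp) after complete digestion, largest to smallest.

94, 88, 73, 16 bp

SalI sites (GTCGAC) start at positions 16, 104, 177.
SalI cuts after the first base of each site, so after positions 16, 104, 177.
Linear molecule, 3 cuts → 4 fragments:
  1–16 → 16 bp
  17–104 → 88 bp
  105–177 → 73 bp
  178–271 → 94 bp
Sorted largest to smallest: 94, 88, 73, 16 bp.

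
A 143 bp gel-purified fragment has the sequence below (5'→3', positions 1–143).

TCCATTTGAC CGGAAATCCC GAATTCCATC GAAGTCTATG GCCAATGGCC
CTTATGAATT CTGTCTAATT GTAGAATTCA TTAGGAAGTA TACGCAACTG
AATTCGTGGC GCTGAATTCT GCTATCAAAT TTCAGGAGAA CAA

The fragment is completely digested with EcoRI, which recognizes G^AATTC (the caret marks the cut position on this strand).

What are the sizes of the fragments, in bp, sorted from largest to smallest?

EcoRI sites (GAATTC) start at positions 21, 56, 74, 100, 114.
EcoRI cuts after the first base of each site, so after positions 21, 56, 74, 100, 114.
Linear molecule, 5 cuts → 6 fragments:
  1–21 → 21 bp
  22–56 → 35 bp
  57–74 → 18 bp
  75–100 → 26 bp
  101–114 → 14 bp
  115–143 → 29 bp
Sorted largest to smallest: 35, 29, 26, 21, 18, 14 bp.

35, 29, 26, 21, 18, 14 bp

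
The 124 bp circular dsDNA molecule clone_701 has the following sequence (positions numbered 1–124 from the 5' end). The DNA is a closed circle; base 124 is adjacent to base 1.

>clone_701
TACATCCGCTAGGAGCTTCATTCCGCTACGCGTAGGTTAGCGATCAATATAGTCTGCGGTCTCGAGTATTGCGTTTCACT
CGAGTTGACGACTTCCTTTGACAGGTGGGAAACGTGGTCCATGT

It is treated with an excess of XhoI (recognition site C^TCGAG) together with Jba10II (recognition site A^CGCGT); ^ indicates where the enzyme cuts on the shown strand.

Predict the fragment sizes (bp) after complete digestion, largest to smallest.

XhoI sites (CTCGAG) start at positions 61, 79.
XhoI cuts after the first base of each site, so after positions 61, 79.
The Jba10II site (ACGCGT) starts at position 28.
Jba10II cuts after the first base of each site, so after position 28.
Combined cut positions: 28, 61, 79.
Circular molecule, 3 cuts → 3 fragments:
  29–61 → 33 bp
  62–79 → 18 bp
  80–124 then 1–28 → 45 + 28 = 73 bp
Sorted largest to smallest: 73, 33, 18 bp.

73, 33, 18 bp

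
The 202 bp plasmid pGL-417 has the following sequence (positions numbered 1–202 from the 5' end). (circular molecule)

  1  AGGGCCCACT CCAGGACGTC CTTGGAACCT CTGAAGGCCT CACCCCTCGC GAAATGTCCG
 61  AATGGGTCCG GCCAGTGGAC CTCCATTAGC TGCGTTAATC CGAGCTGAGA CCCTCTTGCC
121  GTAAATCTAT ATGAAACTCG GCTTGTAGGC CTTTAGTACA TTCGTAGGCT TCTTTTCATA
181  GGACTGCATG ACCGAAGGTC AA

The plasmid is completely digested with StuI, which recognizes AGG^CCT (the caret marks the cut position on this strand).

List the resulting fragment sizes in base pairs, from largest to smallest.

StuI sites (AGGCCT) start at positions 35, 147.
StuI cuts after base 3 of each site, so after positions 37, 149.
Circular molecule, 2 cuts → 2 fragments:
  38–149 → 112 bp
  150–202 then 1–37 → 53 + 37 = 90 bp
Sorted largest to smallest: 112, 90 bp.

112, 90 bp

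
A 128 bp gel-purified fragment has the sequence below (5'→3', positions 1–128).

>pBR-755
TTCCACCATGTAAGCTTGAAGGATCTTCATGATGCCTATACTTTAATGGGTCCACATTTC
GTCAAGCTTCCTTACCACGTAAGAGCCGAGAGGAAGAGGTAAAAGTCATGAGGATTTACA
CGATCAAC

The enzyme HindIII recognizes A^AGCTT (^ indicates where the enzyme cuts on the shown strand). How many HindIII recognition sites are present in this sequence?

2

AAGCTT occurs starting at positions 12, 64.
HindIII cuts at 2 sites.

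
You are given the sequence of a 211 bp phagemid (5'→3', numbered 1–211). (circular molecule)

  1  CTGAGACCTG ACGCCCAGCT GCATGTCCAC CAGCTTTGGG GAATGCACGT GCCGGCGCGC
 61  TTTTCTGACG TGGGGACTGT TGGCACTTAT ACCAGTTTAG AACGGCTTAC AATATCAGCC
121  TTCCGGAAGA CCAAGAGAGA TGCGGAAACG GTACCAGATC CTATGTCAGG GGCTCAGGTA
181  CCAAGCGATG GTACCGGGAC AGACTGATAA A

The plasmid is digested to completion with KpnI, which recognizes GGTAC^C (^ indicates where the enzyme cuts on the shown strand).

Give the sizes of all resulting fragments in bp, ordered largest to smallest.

171, 27, 13 bp

KpnI sites (GGTACC) start at positions 150, 177, 190.
KpnI cuts after base 5 of each site (before the last base), so after positions 154, 181, 194.
Circular molecule, 3 cuts → 3 fragments:
  155–181 → 27 bp
  182–194 → 13 bp
  195–211 then 1–154 → 17 + 154 = 171 bp
Sorted largest to smallest: 171, 27, 13 bp.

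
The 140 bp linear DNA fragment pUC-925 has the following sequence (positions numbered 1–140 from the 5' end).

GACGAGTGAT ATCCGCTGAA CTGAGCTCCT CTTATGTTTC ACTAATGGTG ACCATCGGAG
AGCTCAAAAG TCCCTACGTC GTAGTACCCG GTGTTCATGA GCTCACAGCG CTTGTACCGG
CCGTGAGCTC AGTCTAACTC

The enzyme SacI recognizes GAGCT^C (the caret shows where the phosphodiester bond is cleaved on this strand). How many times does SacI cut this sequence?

GAGCTC occurs starting at positions 23, 60, 99, 125.
SacI cuts at 4 sites.

4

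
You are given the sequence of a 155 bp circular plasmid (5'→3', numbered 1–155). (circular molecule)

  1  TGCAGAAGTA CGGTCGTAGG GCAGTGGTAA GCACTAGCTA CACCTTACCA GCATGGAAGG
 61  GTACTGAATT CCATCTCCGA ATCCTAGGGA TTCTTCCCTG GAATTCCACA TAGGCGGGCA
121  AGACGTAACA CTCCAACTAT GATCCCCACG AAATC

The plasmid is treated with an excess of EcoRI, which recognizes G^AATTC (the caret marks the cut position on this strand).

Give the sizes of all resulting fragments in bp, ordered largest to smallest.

EcoRI sites (GAATTC) start at positions 66, 101.
EcoRI cuts after the first base of each site, so after positions 66, 101.
Circular molecule, 2 cuts → 2 fragments:
  67–101 → 35 bp
  102–155 then 1–66 → 54 + 66 = 120 bp
Sorted largest to smallest: 120, 35 bp.

120, 35 bp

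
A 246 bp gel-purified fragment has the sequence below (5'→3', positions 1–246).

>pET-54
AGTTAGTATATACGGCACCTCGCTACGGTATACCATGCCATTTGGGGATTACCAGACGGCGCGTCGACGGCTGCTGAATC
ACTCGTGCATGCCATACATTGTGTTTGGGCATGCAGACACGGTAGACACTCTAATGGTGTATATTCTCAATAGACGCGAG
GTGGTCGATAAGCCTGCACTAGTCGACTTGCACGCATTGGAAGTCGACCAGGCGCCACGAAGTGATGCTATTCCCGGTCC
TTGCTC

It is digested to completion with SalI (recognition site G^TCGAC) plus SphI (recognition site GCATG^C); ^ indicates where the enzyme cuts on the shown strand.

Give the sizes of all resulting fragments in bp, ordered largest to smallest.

SalI sites (GTCGAC) start at positions 63, 182, 203.
SalI cuts after the first base of each site, so after positions 63, 182, 203.
SphI sites (GCATGC) start at positions 87, 109.
SphI cuts after base 5 of each site (before the last base), so after positions 91, 113.
Combined cut positions: 63, 91, 113, 182, 203.
Linear molecule, 5 cuts → 6 fragments:
  1–63 → 63 bp
  64–91 → 28 bp
  92–113 → 22 bp
  114–182 → 69 bp
  183–203 → 21 bp
  204–246 → 43 bp
Sorted largest to smallest: 69, 63, 43, 28, 22, 21 bp.

69, 63, 43, 28, 22, 21 bp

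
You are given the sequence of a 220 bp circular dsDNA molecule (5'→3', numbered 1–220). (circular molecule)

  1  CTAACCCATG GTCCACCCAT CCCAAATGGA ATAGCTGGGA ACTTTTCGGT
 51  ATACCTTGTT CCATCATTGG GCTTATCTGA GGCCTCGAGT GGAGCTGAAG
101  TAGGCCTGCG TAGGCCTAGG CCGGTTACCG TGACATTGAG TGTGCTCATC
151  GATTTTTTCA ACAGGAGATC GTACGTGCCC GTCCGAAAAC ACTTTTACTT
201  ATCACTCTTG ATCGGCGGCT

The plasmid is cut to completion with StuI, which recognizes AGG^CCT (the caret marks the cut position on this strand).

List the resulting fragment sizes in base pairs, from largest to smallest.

188, 22, 10 bp

StuI sites (AGGCCT) start at positions 80, 102, 112.
StuI cuts after base 3 of each site, so after positions 82, 104, 114.
Circular molecule, 3 cuts → 3 fragments:
  83–104 → 22 bp
  105–114 → 10 bp
  115–220 then 1–82 → 106 + 82 = 188 bp
Sorted largest to smallest: 188, 22, 10 bp.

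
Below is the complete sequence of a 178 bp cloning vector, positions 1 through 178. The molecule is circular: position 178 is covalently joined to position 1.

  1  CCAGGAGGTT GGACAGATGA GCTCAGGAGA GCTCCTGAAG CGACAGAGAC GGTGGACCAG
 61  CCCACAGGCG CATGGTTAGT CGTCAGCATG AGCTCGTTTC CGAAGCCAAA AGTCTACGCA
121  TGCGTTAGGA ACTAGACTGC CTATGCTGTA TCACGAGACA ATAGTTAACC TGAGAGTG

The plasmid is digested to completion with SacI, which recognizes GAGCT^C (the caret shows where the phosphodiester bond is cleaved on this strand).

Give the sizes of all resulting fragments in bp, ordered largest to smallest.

SacI sites (GAGCTC) start at positions 19, 29, 90.
SacI cuts after base 5 of each site (before the last base), so after positions 23, 33, 94.
Circular molecule, 3 cuts → 3 fragments:
  24–33 → 10 bp
  34–94 → 61 bp
  95–178 then 1–23 → 84 + 23 = 107 bp
Sorted largest to smallest: 107, 61, 10 bp.

107, 61, 10 bp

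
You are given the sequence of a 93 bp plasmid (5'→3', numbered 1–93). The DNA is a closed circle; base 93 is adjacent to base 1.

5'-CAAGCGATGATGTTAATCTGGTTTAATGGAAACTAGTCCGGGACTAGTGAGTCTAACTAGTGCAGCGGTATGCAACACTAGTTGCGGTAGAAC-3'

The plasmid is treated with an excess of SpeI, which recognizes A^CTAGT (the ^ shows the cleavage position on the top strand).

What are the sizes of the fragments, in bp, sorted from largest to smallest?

SpeI sites (ACTAGT) start at positions 32, 43, 56, 77.
SpeI cuts after the first base of each site, so after positions 32, 43, 56, 77.
Circular molecule, 4 cuts → 4 fragments:
  33–43 → 11 bp
  44–56 → 13 bp
  57–77 → 21 bp
  78–93 then 1–32 → 16 + 32 = 48 bp
Sorted largest to smallest: 48, 21, 13, 11 bp.

48, 21, 13, 11 bp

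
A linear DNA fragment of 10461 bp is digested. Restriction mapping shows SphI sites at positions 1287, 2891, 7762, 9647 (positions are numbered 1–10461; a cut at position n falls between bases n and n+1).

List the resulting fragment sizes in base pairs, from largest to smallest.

Linear molecule, 4 cuts → 5 fragments:
  1287 − 0 = 1287 bp
  2891 − 1287 = 1604 bp
  7762 − 2891 = 4871 bp
  9647 − 7762 = 1885 bp
  10461 − 9647 = 814 bp
Sorted largest to smallest: 4871, 1885, 1604, 1287, 814 bp.

4871, 1885, 1604, 1287, 814 bp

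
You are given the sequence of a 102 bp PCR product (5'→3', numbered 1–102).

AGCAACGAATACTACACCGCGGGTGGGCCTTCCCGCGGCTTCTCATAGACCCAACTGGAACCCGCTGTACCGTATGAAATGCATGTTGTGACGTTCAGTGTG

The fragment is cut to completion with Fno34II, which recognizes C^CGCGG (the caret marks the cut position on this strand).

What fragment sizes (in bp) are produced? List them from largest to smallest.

Fno34II sites (CCGCGG) start at positions 17, 33.
Fno34II cuts after the first base of each site, so after positions 17, 33.
Linear molecule, 2 cuts → 3 fragments:
  1–17 → 17 bp
  18–33 → 16 bp
  34–102 → 69 bp
Sorted largest to smallest: 69, 17, 16 bp.

69, 17, 16 bp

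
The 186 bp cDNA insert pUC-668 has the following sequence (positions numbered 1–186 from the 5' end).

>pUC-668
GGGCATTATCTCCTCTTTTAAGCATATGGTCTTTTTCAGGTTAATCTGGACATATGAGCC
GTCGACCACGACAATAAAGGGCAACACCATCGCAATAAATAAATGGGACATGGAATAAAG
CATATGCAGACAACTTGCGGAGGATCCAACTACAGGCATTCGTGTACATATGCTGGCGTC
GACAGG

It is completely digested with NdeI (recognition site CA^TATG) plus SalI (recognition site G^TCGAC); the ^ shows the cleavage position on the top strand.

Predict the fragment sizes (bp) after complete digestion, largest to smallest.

NdeI sites (CATATG) start at positions 23, 51, 121, 167.
NdeI cuts after base 2 of each site, so after positions 24, 52, 122, 168.
SalI sites (GTCGAC) start at positions 61, 178.
SalI cuts after the first base of each site, so after positions 61, 178.
Combined cut positions: 24, 52, 61, 122, 168, 178.
Linear molecule, 6 cuts → 7 fragments:
  1–24 → 24 bp
  25–52 → 28 bp
  53–61 → 9 bp
  62–122 → 61 bp
  123–168 → 46 bp
  169–178 → 10 bp
  179–186 → 8 bp
Sorted largest to smallest: 61, 46, 28, 24, 10, 9, 8 bp.

61, 46, 28, 24, 10, 9, 8 bp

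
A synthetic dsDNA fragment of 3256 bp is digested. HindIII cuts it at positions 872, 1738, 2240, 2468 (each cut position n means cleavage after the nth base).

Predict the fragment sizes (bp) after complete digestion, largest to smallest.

Linear molecule, 4 cuts → 5 fragments:
  872 − 0 = 872 bp
  1738 − 872 = 866 bp
  2240 − 1738 = 502 bp
  2468 − 2240 = 228 bp
  3256 − 2468 = 788 bp
Sorted largest to smallest: 872, 866, 788, 502, 228 bp.

872, 866, 788, 502, 228 bp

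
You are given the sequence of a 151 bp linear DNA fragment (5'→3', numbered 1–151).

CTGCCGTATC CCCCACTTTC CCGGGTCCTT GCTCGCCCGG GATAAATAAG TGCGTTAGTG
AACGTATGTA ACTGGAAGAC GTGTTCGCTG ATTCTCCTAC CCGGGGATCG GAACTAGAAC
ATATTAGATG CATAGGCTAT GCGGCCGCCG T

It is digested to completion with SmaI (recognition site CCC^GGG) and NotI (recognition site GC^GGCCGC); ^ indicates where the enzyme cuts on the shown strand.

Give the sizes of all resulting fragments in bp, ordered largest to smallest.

64, 40, 22, 16, 9 bp

SmaI sites (CCCGGG) start at positions 20, 36, 100.
SmaI cuts after base 3 of each site, so after positions 22, 38, 102.
The NotI site (GCGGCCGC) starts at position 141.
NotI cuts after base 2 of each site, so after position 142.
Combined cut positions: 22, 38, 102, 142.
Linear molecule, 4 cuts → 5 fragments:
  1–22 → 22 bp
  23–38 → 16 bp
  39–102 → 64 bp
  103–142 → 40 bp
  143–151 → 9 bp
Sorted largest to smallest: 64, 40, 22, 16, 9 bp.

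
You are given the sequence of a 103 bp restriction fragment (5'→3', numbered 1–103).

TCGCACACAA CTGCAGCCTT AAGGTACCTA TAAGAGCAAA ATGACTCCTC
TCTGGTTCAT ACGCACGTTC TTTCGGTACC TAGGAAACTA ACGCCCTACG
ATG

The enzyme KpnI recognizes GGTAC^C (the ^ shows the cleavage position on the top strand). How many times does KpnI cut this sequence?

GGTACC occurs starting at positions 23, 75.
KpnI cuts at 2 sites.

2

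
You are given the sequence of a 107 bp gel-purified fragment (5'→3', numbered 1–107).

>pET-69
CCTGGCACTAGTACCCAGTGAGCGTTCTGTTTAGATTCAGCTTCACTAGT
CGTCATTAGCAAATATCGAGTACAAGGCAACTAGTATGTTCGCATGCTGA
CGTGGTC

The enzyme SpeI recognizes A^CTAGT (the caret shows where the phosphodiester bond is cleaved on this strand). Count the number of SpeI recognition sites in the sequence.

ACTAGT occurs starting at positions 7, 45, 80.
SpeI cuts at 3 sites.

3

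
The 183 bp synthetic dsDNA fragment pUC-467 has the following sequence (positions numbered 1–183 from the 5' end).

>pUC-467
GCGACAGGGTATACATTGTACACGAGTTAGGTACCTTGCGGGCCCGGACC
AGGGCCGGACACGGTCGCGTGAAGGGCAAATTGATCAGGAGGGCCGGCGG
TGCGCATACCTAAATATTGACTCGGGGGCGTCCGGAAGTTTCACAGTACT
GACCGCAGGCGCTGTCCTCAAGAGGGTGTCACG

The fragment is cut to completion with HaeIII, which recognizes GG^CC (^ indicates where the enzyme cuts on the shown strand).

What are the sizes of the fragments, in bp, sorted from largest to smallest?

90, 42, 39, 12 bp

HaeIII sites (GGCC) start at positions 41, 53, 92.
HaeIII cuts after base 2 of each site, so after positions 42, 54, 93.
Linear molecule, 3 cuts → 4 fragments:
  1–42 → 42 bp
  43–54 → 12 bp
  55–93 → 39 bp
  94–183 → 90 bp
Sorted largest to smallest: 90, 42, 39, 12 bp.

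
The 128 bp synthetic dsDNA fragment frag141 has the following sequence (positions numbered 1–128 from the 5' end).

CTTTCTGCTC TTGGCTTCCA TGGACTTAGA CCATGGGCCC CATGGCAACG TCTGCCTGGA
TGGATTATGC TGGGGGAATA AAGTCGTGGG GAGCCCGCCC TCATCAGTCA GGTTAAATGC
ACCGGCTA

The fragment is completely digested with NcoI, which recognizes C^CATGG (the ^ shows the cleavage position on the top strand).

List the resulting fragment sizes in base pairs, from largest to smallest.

88, 18, 13, 9 bp

NcoI sites (CCATGG) start at positions 18, 31, 40.
NcoI cuts after the first base of each site, so after positions 18, 31, 40.
Linear molecule, 3 cuts → 4 fragments:
  1–18 → 18 bp
  19–31 → 13 bp
  32–40 → 9 bp
  41–128 → 88 bp
Sorted largest to smallest: 88, 18, 13, 9 bp.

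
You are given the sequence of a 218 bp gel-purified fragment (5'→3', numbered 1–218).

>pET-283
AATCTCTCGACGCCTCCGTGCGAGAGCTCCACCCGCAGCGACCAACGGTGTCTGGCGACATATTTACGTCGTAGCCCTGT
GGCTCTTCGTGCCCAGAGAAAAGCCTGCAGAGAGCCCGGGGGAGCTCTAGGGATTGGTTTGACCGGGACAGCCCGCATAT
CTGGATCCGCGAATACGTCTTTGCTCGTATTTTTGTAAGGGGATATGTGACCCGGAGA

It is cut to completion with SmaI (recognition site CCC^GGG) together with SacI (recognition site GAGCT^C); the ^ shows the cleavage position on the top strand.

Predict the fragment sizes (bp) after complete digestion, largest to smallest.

92, 89, 28, 9 bp

The SmaI site (CCCGGG) starts at position 115.
SmaI cuts after base 3 of each site, so after position 117.
SacI sites (GAGCTC) start at positions 24, 122.
SacI cuts after base 5 of each site (before the last base), so after positions 28, 126.
Combined cut positions: 28, 117, 126.
Linear molecule, 3 cuts → 4 fragments:
  1–28 → 28 bp
  29–117 → 89 bp
  118–126 → 9 bp
  127–218 → 92 bp
Sorted largest to smallest: 92, 89, 28, 9 bp.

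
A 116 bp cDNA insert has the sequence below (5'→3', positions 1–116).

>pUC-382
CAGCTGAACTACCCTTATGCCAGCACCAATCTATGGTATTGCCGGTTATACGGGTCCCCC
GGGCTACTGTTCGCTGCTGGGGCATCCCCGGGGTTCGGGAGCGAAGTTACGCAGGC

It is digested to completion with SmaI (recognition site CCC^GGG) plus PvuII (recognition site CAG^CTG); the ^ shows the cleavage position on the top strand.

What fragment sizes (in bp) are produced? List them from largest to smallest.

SmaI sites (CCCGGG) start at positions 58, 87.
SmaI cuts after base 3 of each site, so after positions 60, 89.
The PvuII site (CAGCTG) starts at position 1.
PvuII cuts after base 3 of each site, so after position 3.
Combined cut positions: 3, 60, 89.
Linear molecule, 3 cuts → 4 fragments:
  1–3 → 3 bp
  4–60 → 57 bp
  61–89 → 29 bp
  90–116 → 27 bp
Sorted largest to smallest: 57, 29, 27, 3 bp.

57, 29, 27, 3 bp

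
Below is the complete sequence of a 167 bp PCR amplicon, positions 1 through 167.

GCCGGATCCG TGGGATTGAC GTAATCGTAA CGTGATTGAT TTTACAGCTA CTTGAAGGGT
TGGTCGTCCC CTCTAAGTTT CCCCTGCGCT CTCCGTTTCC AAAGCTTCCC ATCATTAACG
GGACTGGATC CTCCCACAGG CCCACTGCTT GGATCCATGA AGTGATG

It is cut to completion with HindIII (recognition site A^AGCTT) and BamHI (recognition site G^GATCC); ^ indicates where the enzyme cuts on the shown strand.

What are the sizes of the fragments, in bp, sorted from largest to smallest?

The HindIII site (AAGCTT) starts at position 102.
HindIII cuts after the first base of each site, so after position 102.
BamHI sites (GGATCC) start at positions 4, 126, 151.
BamHI cuts after the first base of each site, so after positions 4, 126, 151.
Combined cut positions: 4, 102, 126, 151.
Linear molecule, 4 cuts → 5 fragments:
  1–4 → 4 bp
  5–102 → 98 bp
  103–126 → 24 bp
  127–151 → 25 bp
  152–167 → 16 bp
Sorted largest to smallest: 98, 25, 24, 16, 4 bp.

98, 25, 24, 16, 4 bp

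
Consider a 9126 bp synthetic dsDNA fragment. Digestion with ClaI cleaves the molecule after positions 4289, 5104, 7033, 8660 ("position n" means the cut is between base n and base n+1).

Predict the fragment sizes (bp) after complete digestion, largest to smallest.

Linear molecule, 4 cuts → 5 fragments:
  4289 − 0 = 4289 bp
  5104 − 4289 = 815 bp
  7033 − 5104 = 1929 bp
  8660 − 7033 = 1627 bp
  9126 − 8660 = 466 bp
Sorted largest to smallest: 4289, 1929, 1627, 815, 466 bp.

4289, 1929, 1627, 815, 466 bp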